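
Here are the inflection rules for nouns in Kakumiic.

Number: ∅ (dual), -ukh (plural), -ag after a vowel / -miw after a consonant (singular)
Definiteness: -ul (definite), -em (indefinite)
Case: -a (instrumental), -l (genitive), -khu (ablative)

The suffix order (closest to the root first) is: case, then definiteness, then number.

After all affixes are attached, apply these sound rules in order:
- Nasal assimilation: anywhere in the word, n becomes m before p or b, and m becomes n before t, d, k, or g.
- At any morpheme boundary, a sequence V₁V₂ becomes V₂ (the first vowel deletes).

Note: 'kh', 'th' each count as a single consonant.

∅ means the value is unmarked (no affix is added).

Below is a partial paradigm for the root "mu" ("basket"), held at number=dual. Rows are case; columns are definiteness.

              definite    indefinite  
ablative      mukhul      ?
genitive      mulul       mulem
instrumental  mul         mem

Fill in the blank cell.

Attach case ablative -khu → mukhu.
Attach definiteness indefinite -em → mukhuem.
number = dual: zero marking, form stays mukhuem.
Nasal assimilation: no change.
Apply vowel deletion: mukhuem → mukhem.

mukhem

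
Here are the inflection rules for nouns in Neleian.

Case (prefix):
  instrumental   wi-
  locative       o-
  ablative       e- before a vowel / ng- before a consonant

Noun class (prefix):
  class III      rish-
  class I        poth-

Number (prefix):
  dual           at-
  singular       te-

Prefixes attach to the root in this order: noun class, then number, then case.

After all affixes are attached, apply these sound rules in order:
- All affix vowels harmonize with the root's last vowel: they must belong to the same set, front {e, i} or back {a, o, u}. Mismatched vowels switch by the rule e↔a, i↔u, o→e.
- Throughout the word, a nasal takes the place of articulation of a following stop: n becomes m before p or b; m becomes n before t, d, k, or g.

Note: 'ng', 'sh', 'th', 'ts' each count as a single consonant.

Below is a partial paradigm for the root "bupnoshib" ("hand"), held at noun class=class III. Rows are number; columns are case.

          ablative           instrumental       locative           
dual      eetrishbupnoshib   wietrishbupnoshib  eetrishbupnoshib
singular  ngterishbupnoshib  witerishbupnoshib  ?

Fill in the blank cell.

Attach noun class class III rish- → rishbupnoshib.
Attach number singular te- → terishbupnoshib.
Attach case locative o- → oterishbupnoshib.
Apply vowel harmony: oterishbupnoshib → eterishbupnoshib.
Nasal assimilation: no change.

eterishbupnoshib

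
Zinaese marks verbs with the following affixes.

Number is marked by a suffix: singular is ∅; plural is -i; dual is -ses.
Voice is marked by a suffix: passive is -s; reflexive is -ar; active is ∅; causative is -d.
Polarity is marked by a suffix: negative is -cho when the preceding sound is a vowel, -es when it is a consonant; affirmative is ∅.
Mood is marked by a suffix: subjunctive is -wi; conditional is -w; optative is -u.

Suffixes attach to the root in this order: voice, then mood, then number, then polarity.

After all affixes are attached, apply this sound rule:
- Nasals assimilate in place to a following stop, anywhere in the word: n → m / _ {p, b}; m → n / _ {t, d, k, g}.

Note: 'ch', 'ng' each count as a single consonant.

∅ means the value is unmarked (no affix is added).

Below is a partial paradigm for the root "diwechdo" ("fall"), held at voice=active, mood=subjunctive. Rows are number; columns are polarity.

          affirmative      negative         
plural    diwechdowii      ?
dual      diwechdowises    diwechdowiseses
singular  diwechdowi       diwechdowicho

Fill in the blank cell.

diwechdowiicho

voice = active: zero marking, form stays diwechdo.
Attach mood subjunctive -wi → diwechdowi.
Attach number plural -i → diwechdowii.
Attach polarity negative -cho (after vowel 'i') → diwechdowiicho.
Nasal assimilation: no change.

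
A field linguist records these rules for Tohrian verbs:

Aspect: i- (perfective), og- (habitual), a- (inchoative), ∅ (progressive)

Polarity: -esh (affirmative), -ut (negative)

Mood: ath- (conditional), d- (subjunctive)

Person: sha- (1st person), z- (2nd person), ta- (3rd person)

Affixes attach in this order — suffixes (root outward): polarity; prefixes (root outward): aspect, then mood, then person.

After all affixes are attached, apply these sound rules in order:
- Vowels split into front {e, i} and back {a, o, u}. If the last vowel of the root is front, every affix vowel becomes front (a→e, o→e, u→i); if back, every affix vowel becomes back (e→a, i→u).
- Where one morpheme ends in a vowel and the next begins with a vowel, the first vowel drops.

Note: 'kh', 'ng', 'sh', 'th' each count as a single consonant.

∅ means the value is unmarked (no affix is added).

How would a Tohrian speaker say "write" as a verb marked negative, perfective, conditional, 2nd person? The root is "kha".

zathukhut

Attach aspect perfective i- → ikha.
Attach mood conditional ath- → athikha.
Attach polarity negative -ut → athikhaut.
Attach person 2nd person z- → zathikhaut.
Apply vowel harmony: zathikhaut → zathukhaut.
Apply vowel deletion: zathukhaut → zathukhut.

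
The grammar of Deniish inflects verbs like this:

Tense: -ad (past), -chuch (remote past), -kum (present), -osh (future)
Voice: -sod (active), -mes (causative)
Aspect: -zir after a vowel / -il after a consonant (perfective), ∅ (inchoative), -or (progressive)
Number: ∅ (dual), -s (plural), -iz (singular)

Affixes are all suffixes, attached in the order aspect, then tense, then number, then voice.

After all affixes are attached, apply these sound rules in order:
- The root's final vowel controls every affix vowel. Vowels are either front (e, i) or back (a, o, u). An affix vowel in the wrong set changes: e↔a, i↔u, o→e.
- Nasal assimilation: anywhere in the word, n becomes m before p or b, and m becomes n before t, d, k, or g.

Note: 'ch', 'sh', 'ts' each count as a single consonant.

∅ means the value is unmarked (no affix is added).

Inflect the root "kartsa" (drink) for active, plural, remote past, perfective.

Attach aspect perfective -zir (after vowel 'a') → kartsazir.
Attach tense remote past -chuch → kartsazirchuch.
Attach number plural -s → kartsazirchuchs.
Attach voice active -sod → kartsazirchuchssod.
Apply vowel harmony: kartsazirchuchssod → kartsazurchuchssod.
Nasal assimilation: no change.

kartsazurchuchssod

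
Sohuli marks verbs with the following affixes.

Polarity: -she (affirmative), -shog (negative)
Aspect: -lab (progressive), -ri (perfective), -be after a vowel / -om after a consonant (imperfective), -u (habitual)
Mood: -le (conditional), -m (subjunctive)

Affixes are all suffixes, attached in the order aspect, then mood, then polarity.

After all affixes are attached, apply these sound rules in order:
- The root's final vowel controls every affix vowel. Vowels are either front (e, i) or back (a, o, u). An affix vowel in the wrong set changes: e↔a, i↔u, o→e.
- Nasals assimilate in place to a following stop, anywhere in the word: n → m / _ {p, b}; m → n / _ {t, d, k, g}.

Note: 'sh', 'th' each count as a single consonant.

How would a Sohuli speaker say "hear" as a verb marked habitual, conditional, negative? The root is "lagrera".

Attach aspect habitual -u → lagrerau.
Attach mood conditional -le → lagreraule.
Attach polarity negative -shog → lagrerauleshog.
Apply vowel harmony: lagrerauleshog → lagreraulashog.
Nasal assimilation: no change.

lagreraulashog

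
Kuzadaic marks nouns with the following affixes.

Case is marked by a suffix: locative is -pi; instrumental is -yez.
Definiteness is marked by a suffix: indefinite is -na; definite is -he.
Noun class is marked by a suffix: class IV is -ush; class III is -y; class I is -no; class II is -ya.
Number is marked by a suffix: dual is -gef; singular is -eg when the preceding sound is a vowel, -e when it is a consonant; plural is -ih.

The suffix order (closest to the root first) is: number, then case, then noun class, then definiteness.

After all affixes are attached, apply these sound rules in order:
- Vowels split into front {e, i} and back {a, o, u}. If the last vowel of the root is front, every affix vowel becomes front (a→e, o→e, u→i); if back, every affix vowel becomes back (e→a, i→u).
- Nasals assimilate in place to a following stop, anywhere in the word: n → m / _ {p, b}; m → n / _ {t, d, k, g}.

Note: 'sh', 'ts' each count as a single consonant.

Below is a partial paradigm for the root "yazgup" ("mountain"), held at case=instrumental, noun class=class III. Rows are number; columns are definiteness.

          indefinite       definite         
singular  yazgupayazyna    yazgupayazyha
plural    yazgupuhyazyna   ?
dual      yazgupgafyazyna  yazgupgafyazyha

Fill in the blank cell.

yazgupuhyazyha

Attach number plural -ih → yazgupih.
Attach case instrumental -yez → yazgupihyez.
Attach noun class class III -y → yazgupihyezy.
Attach definiteness definite -he → yazgupihyezyhe.
Apply vowel harmony: yazgupihyezyhe → yazgupuhyazyha.
Nasal assimilation: no change.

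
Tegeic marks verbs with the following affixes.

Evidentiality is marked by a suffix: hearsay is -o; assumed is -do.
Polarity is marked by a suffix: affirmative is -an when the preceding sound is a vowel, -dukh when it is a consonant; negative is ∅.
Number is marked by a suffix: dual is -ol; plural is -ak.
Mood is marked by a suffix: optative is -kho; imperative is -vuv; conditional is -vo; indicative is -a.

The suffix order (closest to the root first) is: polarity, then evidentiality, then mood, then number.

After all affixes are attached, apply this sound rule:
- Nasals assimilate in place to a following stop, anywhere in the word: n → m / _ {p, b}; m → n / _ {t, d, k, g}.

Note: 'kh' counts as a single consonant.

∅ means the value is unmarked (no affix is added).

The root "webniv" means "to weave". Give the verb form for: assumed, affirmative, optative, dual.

webnivdukhdokhool

Attach polarity affirmative -dukh (after consonant 'v') → webnivdukh.
Attach evidentiality assumed -do → webnivdukhdo.
Attach mood optative -kho → webnivdukhdokho.
Attach number dual -ol → webnivdukhdokhool.
Nasal assimilation: no change.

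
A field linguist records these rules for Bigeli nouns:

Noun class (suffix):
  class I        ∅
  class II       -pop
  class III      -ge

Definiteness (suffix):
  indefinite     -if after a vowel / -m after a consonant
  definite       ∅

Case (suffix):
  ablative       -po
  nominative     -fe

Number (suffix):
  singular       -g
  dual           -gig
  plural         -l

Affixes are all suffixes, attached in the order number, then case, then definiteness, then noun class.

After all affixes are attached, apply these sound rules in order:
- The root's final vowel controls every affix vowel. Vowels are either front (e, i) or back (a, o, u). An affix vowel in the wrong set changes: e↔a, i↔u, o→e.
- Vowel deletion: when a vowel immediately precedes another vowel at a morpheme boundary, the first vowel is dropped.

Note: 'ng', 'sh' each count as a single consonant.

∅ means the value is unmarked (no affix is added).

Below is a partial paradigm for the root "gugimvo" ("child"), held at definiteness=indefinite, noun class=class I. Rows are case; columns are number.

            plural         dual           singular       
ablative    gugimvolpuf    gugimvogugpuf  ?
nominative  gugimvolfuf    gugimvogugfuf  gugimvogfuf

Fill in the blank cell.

Attach number singular -g → gugimvog.
Attach case ablative -po → gugimvogpo.
Attach definiteness indefinite -if (after vowel 'o') → gugimvogpoif.
noun class = class I: zero marking, form stays gugimvogpoif.
Apply vowel harmony: gugimvogpoif → gugimvogpouf.
Apply vowel deletion: gugimvogpouf → gugimvogpuf.

gugimvogpuf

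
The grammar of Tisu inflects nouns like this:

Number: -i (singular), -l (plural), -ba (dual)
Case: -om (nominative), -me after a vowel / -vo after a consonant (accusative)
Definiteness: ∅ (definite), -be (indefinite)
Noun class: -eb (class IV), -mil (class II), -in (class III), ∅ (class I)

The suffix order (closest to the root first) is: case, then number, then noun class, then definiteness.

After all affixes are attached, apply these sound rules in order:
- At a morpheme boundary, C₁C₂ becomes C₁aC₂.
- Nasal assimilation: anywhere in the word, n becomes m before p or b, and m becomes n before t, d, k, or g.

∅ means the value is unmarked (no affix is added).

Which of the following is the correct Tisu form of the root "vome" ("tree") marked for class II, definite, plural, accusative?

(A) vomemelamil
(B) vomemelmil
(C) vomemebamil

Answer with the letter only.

Attach case accusative -me (after vowel 'e') → vomeme.
Attach number plural -l → vomemel.
Attach noun class class II -mil → vomemelmil.
definiteness = definite: zero marking, form stays vomemelmil.
Apply epenthesis: vomemelmil → vomemelamil.
Nasal assimilation: no change.
So the correct form is vomemelamil, option (A).
(C) vomemebamil is wrong: it uses dual instead of plural for number.
(B) vomemelmil is wrong: it fails to apply the sound rule(s).

A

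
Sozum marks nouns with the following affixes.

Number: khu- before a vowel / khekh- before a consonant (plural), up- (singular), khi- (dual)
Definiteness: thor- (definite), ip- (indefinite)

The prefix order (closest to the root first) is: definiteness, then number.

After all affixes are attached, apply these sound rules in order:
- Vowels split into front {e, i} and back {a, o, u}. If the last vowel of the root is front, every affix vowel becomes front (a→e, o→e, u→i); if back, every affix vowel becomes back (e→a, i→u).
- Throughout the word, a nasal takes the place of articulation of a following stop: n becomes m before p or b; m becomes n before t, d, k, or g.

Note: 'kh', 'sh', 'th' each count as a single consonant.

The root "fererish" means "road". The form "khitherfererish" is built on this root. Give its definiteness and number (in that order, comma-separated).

definite, dual

Segment: khi-thor-fererish.
definiteness: thor- → definite.
number: khi- → dual.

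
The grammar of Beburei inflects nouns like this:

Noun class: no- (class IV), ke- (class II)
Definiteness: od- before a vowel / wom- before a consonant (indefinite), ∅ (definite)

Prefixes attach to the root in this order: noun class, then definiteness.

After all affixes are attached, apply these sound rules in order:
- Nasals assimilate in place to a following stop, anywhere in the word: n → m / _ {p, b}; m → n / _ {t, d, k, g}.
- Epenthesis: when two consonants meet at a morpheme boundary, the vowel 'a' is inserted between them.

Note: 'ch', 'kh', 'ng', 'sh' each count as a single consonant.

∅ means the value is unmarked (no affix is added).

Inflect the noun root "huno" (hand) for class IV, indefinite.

womanohuno

Attach noun class class IV no- → nohuno.
Attach definiteness indefinite wom- (before consonant 'n') → womnohuno.
Nasal assimilation: no change.
Apply epenthesis: womnohuno → womanohuno.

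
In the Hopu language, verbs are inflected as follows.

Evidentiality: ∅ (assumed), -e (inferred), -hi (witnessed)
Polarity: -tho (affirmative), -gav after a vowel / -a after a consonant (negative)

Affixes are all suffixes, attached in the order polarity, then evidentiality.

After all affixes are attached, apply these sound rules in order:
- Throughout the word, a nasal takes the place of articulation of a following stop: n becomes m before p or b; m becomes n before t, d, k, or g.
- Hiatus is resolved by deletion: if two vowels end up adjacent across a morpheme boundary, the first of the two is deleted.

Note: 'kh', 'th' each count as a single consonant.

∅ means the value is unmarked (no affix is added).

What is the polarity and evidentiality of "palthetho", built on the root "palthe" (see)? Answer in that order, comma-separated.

affirmative, assumed

Segment: palthe-tho.
polarity: -tho → affirmative.
evidentiality: ∅ → assumed.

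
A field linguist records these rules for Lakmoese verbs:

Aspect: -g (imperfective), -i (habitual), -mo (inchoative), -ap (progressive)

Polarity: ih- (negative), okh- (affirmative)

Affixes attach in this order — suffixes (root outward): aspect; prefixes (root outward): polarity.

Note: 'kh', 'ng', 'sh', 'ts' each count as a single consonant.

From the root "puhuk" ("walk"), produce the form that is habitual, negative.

ihpuhuki

Attach polarity negative ih- → ihpuhuk.
Attach aspect habitual -i → ihpuhuki.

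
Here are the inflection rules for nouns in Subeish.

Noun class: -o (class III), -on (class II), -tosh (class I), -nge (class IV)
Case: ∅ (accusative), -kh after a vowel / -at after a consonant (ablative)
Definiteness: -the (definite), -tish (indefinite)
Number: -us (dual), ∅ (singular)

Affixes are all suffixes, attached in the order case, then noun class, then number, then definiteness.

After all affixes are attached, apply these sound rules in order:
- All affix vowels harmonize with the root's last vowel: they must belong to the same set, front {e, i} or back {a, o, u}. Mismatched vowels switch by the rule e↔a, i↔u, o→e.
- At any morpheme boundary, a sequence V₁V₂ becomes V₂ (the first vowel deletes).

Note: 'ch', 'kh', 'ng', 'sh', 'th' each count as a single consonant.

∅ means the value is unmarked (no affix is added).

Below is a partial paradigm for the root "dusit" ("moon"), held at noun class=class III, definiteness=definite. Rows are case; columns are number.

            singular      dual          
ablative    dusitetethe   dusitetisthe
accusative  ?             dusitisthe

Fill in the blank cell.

dusitethe

case = accusative: zero marking, form stays dusit.
Attach noun class class III -o → dusito.
number = singular: zero marking, form stays dusito.
Attach definiteness definite -the → dusitothe.
Apply vowel harmony: dusitothe → dusitethe.
Vowel deletion: no change.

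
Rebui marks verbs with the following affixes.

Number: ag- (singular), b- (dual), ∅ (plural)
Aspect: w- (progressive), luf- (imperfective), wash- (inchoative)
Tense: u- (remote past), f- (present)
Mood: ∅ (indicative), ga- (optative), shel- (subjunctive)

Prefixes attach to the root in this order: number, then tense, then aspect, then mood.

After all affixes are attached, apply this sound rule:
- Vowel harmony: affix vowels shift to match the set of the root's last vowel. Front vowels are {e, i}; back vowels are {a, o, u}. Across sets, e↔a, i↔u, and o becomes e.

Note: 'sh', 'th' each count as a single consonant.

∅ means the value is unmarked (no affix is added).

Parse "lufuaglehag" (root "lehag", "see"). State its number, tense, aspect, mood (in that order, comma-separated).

Segment: luf-u-ag-lehag.
number: ag- → singular.
tense: u- → remote past.
aspect: luf- → imperfective.
mood: ∅ → indicative.

singular, remote past, imperfective, indicative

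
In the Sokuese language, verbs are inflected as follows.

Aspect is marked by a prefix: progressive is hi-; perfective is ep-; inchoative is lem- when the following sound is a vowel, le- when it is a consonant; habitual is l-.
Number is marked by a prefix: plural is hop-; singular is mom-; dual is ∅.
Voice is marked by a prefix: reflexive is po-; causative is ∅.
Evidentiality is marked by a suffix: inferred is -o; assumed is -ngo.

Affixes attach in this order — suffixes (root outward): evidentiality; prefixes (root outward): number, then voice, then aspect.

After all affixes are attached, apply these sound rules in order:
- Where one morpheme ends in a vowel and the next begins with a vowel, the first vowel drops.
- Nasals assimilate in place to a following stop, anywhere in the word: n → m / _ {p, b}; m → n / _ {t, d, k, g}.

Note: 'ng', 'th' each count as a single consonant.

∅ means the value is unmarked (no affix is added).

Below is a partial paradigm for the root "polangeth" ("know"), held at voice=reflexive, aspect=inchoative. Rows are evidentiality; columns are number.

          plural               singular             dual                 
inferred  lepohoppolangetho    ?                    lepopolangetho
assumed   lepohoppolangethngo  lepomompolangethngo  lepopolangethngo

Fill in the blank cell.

Attach number singular mom- → mompolangeth.
Attach voice reflexive po- → pomompolangeth.
Attach evidentiality inferred -o → pomompolangetho.
Attach aspect inchoative le- (before consonant 'p') → lepomompolangetho.
Vowel deletion: no change.
Nasal assimilation: no change.

lepomompolangetho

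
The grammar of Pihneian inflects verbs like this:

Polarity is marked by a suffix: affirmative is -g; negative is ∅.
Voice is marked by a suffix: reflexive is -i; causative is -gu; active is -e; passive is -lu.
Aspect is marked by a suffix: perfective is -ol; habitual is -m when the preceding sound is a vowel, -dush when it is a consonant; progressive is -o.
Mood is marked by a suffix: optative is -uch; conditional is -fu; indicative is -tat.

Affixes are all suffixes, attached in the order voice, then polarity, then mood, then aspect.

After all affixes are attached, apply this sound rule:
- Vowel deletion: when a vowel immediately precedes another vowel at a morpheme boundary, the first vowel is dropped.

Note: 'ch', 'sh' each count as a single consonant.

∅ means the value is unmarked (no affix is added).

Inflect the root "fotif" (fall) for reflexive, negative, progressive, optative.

fotifucho

Attach voice reflexive -i → fotifi.
polarity = negative: zero marking, form stays fotifi.
Attach mood optative -uch → fotifiuch.
Attach aspect progressive -o → fotifiucho.
Apply vowel deletion: fotifiucho → fotifucho.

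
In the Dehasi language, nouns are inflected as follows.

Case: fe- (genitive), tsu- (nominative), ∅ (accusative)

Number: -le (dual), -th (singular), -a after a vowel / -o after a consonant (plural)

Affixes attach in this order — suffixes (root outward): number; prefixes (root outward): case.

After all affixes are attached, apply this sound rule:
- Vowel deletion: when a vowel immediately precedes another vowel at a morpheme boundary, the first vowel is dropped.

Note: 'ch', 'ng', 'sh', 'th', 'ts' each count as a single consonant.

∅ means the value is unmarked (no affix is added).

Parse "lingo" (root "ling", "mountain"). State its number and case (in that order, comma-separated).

plural, accusative

Segment: ling-o.
number: -a/o → plural.
case: ∅ → accusative.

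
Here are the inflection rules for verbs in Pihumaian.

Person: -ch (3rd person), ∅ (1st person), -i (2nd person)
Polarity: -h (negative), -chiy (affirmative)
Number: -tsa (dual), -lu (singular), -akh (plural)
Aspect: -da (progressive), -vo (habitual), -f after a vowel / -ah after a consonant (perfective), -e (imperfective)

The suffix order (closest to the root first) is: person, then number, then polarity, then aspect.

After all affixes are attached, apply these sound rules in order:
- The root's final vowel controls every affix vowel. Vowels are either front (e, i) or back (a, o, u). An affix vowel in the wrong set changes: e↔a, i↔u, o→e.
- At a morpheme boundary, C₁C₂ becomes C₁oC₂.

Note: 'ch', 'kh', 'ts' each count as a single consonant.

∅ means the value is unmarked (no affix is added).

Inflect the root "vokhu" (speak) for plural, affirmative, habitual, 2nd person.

Attach person 2nd person -i → vokhui.
Attach number plural -akh → vokhuiakh.
Attach polarity affirmative -chiy → vokhuiakhchiy.
Attach aspect habitual -vo → vokhuiakhchiyvo.
Apply vowel harmony: vokhuiakhchiyvo → vokhuuakhchuyvo.
Apply epenthesis: vokhuuakhchuyvo → vokhuuakhochuyovo.

vokhuuakhochuyovo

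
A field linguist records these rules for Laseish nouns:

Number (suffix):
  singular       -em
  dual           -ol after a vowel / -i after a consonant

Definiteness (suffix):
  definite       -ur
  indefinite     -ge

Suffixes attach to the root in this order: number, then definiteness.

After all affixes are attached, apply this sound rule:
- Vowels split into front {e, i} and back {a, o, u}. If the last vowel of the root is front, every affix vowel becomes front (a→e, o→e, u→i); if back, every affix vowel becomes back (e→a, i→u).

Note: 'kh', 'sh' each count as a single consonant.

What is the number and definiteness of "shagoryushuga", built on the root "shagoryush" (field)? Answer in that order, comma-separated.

Segment: shagoryush-i-ge.
number: -ol/i → dual.
definiteness: -ge → indefinite.

dual, indefinite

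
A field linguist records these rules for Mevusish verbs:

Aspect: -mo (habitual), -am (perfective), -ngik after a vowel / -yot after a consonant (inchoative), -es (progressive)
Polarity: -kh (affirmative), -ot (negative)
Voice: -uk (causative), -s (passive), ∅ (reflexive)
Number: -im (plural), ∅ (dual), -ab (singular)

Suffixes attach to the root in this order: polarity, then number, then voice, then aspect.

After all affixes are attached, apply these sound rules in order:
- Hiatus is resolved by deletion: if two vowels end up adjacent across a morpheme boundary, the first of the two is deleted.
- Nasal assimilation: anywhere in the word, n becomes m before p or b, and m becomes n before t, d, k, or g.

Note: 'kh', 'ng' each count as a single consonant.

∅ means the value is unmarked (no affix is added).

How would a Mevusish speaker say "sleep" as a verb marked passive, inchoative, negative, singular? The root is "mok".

Attach polarity negative -ot → mokot.
Attach number singular -ab → mokotab.
Attach voice passive -s → mokotabs.
Attach aspect inchoative -yot (after consonant 's') → mokotabsyot.
Vowel deletion: no change.
Nasal assimilation: no change.

mokotabsyot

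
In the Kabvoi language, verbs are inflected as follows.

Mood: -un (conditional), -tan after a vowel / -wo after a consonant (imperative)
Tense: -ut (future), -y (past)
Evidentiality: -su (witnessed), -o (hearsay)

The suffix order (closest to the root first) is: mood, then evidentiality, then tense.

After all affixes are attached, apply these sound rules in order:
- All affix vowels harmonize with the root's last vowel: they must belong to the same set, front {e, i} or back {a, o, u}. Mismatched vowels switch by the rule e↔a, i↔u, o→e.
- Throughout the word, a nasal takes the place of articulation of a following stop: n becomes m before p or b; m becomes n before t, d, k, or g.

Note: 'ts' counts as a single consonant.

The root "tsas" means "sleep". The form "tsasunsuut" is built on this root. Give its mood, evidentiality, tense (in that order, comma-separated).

conditional, witnessed, future

Segment: tsas-un-su-ut.
mood: -un → conditional.
evidentiality: -su → witnessed.
tense: -ut → future.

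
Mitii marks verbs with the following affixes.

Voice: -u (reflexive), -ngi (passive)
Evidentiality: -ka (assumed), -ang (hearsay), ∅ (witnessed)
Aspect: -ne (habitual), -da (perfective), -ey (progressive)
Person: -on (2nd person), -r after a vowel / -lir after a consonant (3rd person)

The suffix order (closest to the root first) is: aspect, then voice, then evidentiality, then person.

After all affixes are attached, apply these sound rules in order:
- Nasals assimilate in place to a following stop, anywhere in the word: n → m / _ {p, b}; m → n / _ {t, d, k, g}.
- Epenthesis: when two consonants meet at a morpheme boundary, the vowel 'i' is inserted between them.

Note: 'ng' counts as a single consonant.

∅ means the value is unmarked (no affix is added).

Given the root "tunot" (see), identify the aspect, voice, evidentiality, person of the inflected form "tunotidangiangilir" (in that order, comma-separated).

perfective, passive, hearsay, 3rd person

Segment: tunot-da-ngi-ang-lir.
aspect: -da → perfective.
voice: -ngi → passive.
evidentiality: -ang → hearsay.
person: -r/lir → 3rd person.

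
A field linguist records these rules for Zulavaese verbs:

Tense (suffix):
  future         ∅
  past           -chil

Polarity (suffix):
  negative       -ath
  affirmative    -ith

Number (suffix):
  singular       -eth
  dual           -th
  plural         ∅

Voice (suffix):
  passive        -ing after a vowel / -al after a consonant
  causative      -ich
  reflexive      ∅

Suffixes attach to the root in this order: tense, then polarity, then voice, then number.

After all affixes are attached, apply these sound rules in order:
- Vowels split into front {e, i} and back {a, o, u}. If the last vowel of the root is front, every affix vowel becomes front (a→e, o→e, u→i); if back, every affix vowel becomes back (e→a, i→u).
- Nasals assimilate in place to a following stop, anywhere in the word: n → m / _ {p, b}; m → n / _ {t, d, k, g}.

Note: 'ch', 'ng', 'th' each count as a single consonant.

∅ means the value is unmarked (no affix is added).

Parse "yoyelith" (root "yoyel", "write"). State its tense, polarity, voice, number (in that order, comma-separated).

Segment: yoyel-ith.
tense: ∅ → future.
polarity: -ith → affirmative.
voice: ∅ → reflexive.
number: ∅ → plural.

future, affirmative, reflexive, plural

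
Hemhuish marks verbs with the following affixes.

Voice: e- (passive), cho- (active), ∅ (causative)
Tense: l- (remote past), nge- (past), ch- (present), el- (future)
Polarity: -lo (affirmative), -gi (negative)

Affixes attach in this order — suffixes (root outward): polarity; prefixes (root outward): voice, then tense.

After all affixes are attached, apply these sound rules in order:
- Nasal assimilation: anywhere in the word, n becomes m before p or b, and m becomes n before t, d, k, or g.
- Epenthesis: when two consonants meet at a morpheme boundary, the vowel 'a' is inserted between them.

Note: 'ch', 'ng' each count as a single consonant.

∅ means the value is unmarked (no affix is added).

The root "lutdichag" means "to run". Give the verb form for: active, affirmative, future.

Attach polarity affirmative -lo → lutdichaglo.
Attach voice active cho- → cholutdichaglo.
Attach tense future el- → elcholutdichaglo.
Nasal assimilation: no change.
Apply epenthesis: elcholutdichaglo → elacholutdichagalo.

elacholutdichagalo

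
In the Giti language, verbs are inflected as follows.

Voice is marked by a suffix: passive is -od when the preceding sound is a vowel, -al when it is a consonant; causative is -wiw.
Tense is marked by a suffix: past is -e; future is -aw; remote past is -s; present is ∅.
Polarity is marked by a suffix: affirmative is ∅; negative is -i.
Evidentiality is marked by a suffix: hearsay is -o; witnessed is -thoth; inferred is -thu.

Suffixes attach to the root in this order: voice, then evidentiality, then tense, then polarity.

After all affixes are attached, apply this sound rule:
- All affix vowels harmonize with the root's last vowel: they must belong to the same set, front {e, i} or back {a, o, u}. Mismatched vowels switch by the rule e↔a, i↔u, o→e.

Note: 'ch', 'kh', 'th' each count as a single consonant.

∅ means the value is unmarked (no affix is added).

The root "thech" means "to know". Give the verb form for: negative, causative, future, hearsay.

Attach voice causative -wiw → thechwiw.
Attach evidentiality hearsay -o → thechwiwo.
Attach tense future -aw → thechwiwoaw.
Attach polarity negative -i → thechwiwoawi.
Apply vowel harmony: thechwiwoawi → thechwiweewi.

thechwiweewi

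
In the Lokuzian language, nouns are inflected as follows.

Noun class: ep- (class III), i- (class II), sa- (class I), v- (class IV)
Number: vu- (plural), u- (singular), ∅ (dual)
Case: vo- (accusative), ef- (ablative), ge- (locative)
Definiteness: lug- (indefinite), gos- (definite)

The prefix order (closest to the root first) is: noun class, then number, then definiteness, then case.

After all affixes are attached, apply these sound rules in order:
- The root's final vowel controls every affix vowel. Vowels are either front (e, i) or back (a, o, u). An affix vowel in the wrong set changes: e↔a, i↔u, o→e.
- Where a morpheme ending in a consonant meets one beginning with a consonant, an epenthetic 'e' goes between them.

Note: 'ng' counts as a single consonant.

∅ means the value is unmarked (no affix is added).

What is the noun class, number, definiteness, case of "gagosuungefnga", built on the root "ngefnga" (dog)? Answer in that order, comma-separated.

class II, singular, definite, locative

Segment: ge-gos-u-i-ngefnga.
noun class: i- → class II.
number: u- → singular.
definiteness: gos- → definite.
case: ge- → locative.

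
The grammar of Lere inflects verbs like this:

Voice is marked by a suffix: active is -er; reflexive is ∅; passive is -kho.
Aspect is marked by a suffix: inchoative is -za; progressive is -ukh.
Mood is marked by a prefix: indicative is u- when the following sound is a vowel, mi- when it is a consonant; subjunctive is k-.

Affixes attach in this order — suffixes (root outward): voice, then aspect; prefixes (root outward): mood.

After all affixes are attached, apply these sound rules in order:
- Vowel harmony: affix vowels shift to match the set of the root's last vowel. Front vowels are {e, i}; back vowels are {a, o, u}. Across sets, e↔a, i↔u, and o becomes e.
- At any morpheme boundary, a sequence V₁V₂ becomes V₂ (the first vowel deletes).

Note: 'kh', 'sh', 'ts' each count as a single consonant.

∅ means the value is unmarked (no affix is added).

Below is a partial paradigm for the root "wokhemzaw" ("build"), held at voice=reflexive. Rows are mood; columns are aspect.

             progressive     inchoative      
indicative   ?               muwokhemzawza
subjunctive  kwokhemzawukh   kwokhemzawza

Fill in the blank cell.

Attach mood indicative mi- (before consonant 'w') → miwokhemzaw.
voice = reflexive: zero marking, form stays miwokhemzaw.
Attach aspect progressive -ukh → miwokhemzawukh.
Apply vowel harmony: miwokhemzawukh → muwokhemzawukh.
Vowel deletion: no change.

muwokhemzawukh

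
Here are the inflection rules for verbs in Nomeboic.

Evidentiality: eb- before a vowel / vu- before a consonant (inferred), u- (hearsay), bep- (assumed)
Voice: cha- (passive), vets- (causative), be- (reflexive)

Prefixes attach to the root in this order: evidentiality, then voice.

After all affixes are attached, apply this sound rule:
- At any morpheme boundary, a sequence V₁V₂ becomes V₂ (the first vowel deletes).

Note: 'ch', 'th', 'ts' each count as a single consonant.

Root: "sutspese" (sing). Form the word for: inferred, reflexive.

Attach evidentiality inferred vu- (before consonant 's') → vusutspese.
Attach voice reflexive be- → bevusutspese.
Vowel deletion: no change.

bevusutspese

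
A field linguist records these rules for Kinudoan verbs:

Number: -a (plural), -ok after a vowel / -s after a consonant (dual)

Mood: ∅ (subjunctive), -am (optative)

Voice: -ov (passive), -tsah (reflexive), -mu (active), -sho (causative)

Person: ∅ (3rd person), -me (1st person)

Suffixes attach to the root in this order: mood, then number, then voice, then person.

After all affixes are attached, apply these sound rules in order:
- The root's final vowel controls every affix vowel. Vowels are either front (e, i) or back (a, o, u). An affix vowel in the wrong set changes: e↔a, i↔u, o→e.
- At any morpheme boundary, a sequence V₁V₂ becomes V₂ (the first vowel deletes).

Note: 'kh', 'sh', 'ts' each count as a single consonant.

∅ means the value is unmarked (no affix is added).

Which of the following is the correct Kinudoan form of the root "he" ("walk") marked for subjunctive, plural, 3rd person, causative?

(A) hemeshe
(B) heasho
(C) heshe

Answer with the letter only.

C

mood = subjunctive: zero marking, form stays he.
Attach number plural -a → hea.
Attach voice causative -sho → heasho.
person = 3rd person: zero marking, form stays heasho.
Apply vowel harmony: heasho → heeshe.
Apply vowel deletion: heeshe → heshe.
So the correct form is heshe, option (C).
(A) hemeshe is wrong: it uses optative instead of subjunctive for mood.
(B) heasho is wrong: it fails to apply the sound rule(s).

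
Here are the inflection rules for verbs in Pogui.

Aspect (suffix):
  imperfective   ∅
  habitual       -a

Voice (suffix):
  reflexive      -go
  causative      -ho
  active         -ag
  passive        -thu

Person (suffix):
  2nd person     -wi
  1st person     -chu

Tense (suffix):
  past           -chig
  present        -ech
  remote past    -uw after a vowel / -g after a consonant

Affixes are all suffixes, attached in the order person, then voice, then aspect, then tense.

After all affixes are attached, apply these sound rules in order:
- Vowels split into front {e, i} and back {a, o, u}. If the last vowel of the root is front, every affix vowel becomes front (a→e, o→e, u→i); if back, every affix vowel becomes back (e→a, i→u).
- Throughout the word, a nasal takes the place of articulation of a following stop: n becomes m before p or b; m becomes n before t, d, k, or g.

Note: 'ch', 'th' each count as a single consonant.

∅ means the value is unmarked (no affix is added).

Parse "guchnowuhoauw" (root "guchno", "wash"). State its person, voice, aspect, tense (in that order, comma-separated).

Segment: guchno-wi-ho-a-uw.
person: -wi → 2nd person.
voice: -ho → causative.
aspect: -a → habitual.
tense: -uw/g → remote past.

2nd person, causative, habitual, remote past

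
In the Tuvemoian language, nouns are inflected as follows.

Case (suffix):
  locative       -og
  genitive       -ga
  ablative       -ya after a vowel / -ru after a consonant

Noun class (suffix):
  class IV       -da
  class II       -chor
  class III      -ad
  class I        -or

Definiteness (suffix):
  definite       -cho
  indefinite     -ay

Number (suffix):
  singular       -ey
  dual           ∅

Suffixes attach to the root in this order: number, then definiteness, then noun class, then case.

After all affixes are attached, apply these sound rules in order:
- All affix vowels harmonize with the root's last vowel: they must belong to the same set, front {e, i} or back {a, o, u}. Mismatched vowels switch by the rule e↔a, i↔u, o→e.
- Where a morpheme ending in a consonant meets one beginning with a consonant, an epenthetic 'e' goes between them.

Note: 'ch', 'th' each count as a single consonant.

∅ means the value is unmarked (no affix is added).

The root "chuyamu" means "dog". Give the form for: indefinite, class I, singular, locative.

chuyamuayayorog

Attach number singular -ey → chuyamuey.
Attach definiteness indefinite -ay → chuyamueyay.
Attach noun class class I -or → chuyamueyayor.
Attach case locative -og → chuyamueyayorog.
Apply vowel harmony: chuyamueyayorog → chuyamuayayorog.
Epenthesis: no change.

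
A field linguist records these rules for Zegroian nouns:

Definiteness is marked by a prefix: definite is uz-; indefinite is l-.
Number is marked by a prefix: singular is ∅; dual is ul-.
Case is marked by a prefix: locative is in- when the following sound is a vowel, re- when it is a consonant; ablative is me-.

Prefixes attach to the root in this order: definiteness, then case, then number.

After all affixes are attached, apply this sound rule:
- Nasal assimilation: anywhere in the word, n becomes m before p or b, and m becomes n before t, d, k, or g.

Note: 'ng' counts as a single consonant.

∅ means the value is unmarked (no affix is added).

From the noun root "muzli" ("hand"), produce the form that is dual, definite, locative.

ulinuzmuzli

Attach definiteness definite uz- → uzmuzli.
Attach case locative in- (before vowel 'u') → inuzmuzli.
Attach number dual ul- → ulinuzmuzli.
Nasal assimilation: no change.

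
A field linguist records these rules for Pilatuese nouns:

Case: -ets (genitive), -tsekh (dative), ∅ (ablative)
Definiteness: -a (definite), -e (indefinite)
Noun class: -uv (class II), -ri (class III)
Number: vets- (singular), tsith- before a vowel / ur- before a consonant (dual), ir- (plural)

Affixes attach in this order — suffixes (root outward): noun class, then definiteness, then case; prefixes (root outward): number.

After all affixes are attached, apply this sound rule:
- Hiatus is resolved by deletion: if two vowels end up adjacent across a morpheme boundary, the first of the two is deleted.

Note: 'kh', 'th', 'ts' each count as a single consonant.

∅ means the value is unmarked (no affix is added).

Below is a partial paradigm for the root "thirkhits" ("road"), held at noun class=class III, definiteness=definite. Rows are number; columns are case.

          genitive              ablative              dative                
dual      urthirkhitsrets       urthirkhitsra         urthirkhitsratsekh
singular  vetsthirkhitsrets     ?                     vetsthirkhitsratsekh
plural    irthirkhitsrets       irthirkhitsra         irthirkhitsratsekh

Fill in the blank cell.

vetsthirkhitsra

Attach noun class class III -ri → thirkhitsri.
Attach definiteness definite -a → thirkhitsria.
Attach number singular vets- → vetsthirkhitsria.
case = ablative: zero marking, form stays vetsthirkhitsria.
Apply vowel deletion: vetsthirkhitsria → vetsthirkhitsra.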